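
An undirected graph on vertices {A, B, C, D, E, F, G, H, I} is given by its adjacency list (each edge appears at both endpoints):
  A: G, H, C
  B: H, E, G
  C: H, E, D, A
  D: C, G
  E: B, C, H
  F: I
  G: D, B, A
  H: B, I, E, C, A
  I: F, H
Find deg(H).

Neighbors of H: A, B, C, E, I.

5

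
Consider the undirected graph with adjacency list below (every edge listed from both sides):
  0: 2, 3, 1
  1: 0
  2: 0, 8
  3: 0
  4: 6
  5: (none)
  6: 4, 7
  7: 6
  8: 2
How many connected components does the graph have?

Component: {5}
Component: {4, 6, 7}
Component: {0, 1, 2, 3, 8}

3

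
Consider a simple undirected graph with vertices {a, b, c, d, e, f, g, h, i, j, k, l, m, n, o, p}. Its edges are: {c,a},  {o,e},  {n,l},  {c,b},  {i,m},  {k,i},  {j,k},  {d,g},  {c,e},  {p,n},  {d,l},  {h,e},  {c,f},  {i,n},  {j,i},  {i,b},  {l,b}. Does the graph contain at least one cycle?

Yes

|V| = 16, |E| = 17, number of components = 1.
Since 17 > 16 - 1, a cycle must exist; for instance b-i-n-l-b.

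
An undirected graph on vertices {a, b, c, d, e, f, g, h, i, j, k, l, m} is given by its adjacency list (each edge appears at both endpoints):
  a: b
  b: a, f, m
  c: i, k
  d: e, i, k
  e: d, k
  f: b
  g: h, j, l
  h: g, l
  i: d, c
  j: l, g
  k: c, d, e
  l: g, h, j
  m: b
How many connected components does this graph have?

Component: {a, b, f, m}
Component: {g, h, j, l}
Component: {c, d, e, i, k}

3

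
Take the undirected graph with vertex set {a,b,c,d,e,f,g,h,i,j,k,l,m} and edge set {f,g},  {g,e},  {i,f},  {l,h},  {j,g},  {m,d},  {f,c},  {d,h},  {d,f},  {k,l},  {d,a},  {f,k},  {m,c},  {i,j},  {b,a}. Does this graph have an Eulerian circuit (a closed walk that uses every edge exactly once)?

Degrees: a:2, b:1, c:2, d:4, e:1, f:5, g:3, h:2, i:2, j:2, k:2, l:2, m:2
Vertices with odd degree: b, e, f, g. An Eulerian circuit requires all degrees even.

No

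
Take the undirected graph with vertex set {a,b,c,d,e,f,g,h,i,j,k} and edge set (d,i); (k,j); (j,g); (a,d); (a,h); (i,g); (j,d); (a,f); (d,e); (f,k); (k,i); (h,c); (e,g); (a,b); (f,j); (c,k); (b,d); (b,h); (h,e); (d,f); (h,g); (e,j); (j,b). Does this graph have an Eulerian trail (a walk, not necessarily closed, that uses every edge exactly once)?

Degrees: a:4, b:4, c:2, d:6, e:4, f:4, g:4, h:5, i:3, j:6, k:4
Odd-degree vertices: h, i (2 total).
With 2 odd-degree vertices and all edges in one connected piece, an Eulerian trail exists (from h to i).

Yes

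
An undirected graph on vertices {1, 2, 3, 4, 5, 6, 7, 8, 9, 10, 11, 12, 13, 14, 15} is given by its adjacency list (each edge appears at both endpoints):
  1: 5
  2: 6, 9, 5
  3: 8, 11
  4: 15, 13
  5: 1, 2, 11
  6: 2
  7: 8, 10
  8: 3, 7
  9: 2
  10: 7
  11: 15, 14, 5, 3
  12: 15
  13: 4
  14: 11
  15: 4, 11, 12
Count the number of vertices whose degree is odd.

10

Degrees: 1:1, 2:3, 3:2, 4:2, 5:3, 6:1, 7:2, 8:2, 9:1, 10:1, 11:4, 12:1, 13:1, 14:1, 15:3
Odd-degree vertices: 1, 2, 5, 6, 9, 10, 12, 13, 14, 15.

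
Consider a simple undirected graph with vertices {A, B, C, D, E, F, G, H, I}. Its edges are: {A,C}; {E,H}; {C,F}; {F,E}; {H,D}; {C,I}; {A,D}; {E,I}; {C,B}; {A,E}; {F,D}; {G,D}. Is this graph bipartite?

Partition the vertices as {C, D, E} vs {A, B, F, G, H, I}. Each listed edge has one endpoint in each part, so the graph is bipartite.

Yes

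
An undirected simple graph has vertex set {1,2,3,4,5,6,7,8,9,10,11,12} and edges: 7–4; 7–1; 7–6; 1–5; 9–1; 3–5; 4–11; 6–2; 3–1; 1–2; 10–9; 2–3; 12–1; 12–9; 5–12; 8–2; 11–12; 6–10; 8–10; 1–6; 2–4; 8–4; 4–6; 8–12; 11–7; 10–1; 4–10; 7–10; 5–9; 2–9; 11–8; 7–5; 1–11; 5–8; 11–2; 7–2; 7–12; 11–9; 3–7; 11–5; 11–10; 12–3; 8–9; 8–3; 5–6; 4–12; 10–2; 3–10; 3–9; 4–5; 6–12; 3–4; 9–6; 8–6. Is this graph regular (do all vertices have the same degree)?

Degrees: 1:9, 2:9, 3:9, 4:9, 5:9, 6:9, 7:9, 8:9, 9:9, 10:9, 11:9, 12:9
All degrees equal 9; the graph is regular.

Yes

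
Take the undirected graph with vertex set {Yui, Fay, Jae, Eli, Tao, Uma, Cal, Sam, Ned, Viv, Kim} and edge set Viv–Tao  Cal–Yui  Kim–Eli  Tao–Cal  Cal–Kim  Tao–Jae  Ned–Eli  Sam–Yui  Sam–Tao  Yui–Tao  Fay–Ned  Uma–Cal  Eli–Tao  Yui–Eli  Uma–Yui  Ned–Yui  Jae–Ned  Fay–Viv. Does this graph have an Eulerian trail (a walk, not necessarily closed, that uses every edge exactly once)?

Degrees: Yui:6, Fay:2, Jae:2, Eli:4, Tao:6, Uma:2, Cal:4, Sam:2, Ned:4, Viv:2, Kim:2
Odd-degree vertices: none (0 total).
The non-isolated vertices are connected and exactly 0 have odd degree, so an Eulerian trail exists.

Yes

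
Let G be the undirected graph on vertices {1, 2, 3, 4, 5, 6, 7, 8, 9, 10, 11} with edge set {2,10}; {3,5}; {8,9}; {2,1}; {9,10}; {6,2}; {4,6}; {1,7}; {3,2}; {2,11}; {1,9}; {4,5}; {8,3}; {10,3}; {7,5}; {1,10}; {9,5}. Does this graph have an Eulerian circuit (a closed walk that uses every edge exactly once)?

Degrees: 1:4, 2:5, 3:4, 4:2, 5:4, 6:2, 7:2, 8:2, 9:4, 10:4, 11:1
2, 11 have odd degree; an Eulerian circuit needs every degree to be even, so none exists.

No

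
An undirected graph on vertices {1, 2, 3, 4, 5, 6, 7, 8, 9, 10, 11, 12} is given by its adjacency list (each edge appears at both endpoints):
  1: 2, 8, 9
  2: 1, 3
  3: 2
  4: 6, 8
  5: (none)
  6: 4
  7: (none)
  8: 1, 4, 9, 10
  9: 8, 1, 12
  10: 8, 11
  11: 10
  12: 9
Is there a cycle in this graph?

Yes

The graph has 12 vertices, 10 edges, and 3 connected components.
One cycle is 1-8-9-1.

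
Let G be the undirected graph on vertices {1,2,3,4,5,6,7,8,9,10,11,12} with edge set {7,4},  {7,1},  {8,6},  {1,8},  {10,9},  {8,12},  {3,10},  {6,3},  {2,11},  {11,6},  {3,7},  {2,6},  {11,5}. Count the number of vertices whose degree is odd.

Degrees: 1:2, 2:2, 3:3, 4:1, 5:1, 6:4, 7:3, 8:3, 9:1, 10:2, 11:3, 12:1
Odd-degree vertices: 3, 4, 5, 7, 8, 9, 11, 12.

8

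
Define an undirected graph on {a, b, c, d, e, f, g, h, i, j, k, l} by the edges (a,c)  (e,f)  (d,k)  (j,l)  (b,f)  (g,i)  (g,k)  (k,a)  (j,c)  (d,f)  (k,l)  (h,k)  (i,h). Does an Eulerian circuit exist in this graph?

No

Degrees: a:2, b:1, c:2, d:2, e:1, f:3, g:2, h:2, i:2, j:2, k:5, l:2
b, e, f, k have odd degree; an Eulerian circuit needs every degree to be even, so none exists.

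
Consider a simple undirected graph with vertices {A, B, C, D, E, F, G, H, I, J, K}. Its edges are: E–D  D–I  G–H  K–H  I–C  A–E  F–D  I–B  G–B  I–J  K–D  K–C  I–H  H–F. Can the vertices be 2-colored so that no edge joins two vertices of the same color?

Yes

Partition the vertices as {E, F, G, I, K} vs {A, B, C, D, H, J}. Each listed edge has one endpoint in each part, so the graph is bipartite.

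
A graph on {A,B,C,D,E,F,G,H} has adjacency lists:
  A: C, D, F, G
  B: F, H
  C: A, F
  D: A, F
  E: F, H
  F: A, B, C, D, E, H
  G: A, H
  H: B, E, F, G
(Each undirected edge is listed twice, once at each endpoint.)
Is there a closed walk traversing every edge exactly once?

Yes

Degrees: A:4, B:2, C:2, D:2, E:2, F:6, G:2, H:4
All degrees are even and the non-isolated vertices are connected — an Eulerian circuit exists.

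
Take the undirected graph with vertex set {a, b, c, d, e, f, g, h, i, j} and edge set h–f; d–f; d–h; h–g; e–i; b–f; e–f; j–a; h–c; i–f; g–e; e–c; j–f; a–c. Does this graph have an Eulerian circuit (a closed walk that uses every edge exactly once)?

Degrees: a:2, b:1, c:3, d:2, e:4, f:6, g:2, h:4, i:2, j:2
b, c have odd degree; an Eulerian circuit needs every degree to be even, so none exists.

No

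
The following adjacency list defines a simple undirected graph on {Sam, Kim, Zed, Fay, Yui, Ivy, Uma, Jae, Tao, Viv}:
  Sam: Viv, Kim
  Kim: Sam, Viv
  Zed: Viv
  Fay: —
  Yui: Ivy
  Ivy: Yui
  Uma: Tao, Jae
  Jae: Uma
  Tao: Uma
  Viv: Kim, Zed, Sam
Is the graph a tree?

The graph has 10 vertices and 7 edges.
It is not connected, so it is not a tree.

No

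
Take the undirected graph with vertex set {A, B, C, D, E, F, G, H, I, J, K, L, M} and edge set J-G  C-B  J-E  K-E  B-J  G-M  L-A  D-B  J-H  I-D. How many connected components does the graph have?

3

Component: {F}
Component: {A, L}
Component: {B, C, D, E, G, H, I, J, K, M}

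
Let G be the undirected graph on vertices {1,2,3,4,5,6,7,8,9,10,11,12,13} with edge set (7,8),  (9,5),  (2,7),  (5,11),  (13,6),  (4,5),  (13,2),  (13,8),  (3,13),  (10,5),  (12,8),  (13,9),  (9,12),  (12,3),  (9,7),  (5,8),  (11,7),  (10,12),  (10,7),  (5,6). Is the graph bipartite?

Partition the vertices as {1, 5, 7, 12, 13} vs {2, 3, 4, 6, 8, 9, 10, 11}. Each listed edge has one endpoint in each part, so the graph is bipartite.

Yes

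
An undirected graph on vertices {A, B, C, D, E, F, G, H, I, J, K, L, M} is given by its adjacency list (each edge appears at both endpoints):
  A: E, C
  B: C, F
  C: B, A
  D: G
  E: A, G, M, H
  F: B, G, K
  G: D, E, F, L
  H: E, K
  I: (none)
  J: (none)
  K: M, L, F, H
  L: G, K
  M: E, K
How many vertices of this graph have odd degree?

Degrees: A:2, B:2, C:2, D:1, E:4, F:3, G:4, H:2, I:0, J:0, K:4, L:2, M:2
Odd-degree vertices: D, F.

2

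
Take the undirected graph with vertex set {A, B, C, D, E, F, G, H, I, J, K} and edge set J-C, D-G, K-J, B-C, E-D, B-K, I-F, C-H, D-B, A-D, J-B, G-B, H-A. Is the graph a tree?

The graph has 11 vertices and 13 edges.
It splits into 2 components, so it cannot be a tree.

No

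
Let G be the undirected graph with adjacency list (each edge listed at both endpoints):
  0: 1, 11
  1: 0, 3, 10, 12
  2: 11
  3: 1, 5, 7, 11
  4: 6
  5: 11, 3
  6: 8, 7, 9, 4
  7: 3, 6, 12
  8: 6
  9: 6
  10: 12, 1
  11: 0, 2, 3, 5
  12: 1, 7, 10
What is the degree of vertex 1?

Neighbors of 1: 0, 3, 10, 12.

4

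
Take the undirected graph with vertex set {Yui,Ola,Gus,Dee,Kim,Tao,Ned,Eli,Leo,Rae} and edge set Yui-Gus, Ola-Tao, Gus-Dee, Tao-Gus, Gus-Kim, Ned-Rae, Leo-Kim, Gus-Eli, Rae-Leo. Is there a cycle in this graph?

No

|V| = 10, |E| = 9, number of components = 1.
A forest on 10 vertices with 1 component has exactly 9 edges, which matches — so no cycle.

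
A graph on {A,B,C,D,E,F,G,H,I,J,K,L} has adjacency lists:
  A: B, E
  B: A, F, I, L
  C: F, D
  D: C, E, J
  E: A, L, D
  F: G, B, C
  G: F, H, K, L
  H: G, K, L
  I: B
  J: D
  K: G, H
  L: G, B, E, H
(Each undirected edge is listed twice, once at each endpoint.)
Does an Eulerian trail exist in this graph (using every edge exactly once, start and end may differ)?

Degrees: A:2, B:4, C:2, D:3, E:3, F:3, G:4, H:3, I:1, J:1, K:2, L:4
Odd-degree vertices: D, E, F, H, I, J (6 total).
An Eulerian trail requires 0 or 2 odd-degree vertices; here there are 6.

No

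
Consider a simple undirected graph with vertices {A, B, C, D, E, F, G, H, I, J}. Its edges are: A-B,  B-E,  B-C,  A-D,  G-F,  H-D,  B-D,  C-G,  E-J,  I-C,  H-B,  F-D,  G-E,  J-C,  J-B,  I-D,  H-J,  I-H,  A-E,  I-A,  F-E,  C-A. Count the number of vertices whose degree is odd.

Degrees: A:5, B:6, C:5, D:5, E:5, F:3, G:3, H:4, I:4, J:4
Odd-degree vertices: A, C, D, E, F, G.

6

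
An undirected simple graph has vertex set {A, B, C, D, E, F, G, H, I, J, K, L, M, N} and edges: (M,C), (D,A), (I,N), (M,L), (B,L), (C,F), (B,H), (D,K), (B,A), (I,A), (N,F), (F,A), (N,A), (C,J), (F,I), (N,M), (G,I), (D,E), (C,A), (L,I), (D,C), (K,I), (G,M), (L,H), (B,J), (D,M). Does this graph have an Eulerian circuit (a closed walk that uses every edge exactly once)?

Degrees: A:6, B:4, C:5, D:5, E:1, F:4, G:2, H:2, I:6, J:2, K:2, L:4, M:5, N:4
Vertices with odd degree: C, D, E, M. An Eulerian circuit requires all degrees even.

No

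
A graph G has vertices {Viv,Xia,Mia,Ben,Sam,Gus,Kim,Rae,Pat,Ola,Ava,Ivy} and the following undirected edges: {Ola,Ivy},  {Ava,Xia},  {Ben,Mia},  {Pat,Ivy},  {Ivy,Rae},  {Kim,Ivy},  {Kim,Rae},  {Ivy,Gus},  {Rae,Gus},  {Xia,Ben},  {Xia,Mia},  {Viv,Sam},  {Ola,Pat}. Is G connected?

Component: {Viv, Sam}
Component: {Xia, Mia, Ben, Ava}
Component: {Gus, Kim, Rae, Pat, Ola, Ivy}
There are 3 separate components, so the graph is not connected.

No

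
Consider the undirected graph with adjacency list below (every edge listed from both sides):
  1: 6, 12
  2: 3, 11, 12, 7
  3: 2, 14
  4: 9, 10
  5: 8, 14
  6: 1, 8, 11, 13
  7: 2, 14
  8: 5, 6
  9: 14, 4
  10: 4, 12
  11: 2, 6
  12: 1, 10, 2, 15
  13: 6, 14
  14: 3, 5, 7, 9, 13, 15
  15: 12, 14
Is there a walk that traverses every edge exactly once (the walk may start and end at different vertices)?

Yes

Degrees: 1:2, 2:4, 3:2, 4:2, 5:2, 6:4, 7:2, 8:2, 9:2, 10:2, 11:2, 12:4, 13:2, 14:6, 15:2
Odd-degree vertices: none (0 total).
The non-isolated vertices are connected and exactly 0 have odd degree, so an Eulerian trail exists.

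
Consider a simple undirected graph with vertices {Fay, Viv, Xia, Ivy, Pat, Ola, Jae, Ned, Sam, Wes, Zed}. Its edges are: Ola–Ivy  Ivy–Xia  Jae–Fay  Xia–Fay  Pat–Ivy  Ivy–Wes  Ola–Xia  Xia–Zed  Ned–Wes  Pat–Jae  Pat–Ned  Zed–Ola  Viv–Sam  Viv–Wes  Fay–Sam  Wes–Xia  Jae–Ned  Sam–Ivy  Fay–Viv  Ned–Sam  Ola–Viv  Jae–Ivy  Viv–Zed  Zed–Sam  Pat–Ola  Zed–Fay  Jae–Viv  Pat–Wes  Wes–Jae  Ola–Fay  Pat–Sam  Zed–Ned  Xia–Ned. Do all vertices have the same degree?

Yes

Degrees: Fay:6, Viv:6, Xia:6, Ivy:6, Pat:6, Ola:6, Jae:6, Ned:6, Sam:6, Wes:6, Zed:6
Every vertex has degree 6, so the graph is 6-regular.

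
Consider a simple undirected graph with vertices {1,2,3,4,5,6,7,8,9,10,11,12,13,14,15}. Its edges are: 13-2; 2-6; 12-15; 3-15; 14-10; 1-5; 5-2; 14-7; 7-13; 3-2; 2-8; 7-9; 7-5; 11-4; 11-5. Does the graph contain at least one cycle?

Yes

The graph has 15 vertices, 15 edges, and 1 connected component.
Since 15 > 15 - 1, a cycle must exist; for instance 5-2-13-7-5.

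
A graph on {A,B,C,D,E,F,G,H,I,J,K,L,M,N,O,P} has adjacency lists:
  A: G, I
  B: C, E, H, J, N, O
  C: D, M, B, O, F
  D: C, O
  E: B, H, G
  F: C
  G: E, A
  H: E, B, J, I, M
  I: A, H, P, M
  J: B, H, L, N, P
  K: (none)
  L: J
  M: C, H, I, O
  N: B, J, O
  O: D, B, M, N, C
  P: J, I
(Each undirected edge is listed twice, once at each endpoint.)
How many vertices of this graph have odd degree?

Degrees: A:2, B:6, C:5, D:2, E:3, F:1, G:2, H:5, I:4, J:5, K:0, L:1, M:4, N:3, O:5, P:2
Odd-degree vertices: C, E, F, H, J, L, N, O.

8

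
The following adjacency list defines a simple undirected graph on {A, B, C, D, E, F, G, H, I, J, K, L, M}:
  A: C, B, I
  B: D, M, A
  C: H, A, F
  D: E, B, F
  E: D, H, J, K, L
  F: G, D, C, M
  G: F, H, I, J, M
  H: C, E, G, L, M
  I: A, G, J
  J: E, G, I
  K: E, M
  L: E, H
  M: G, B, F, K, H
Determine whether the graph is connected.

Yes

Starting from A and exploring outward reaches every vertex (A, I, B, C, G, J, D, M, H, F, E, K, L); the graph is connected.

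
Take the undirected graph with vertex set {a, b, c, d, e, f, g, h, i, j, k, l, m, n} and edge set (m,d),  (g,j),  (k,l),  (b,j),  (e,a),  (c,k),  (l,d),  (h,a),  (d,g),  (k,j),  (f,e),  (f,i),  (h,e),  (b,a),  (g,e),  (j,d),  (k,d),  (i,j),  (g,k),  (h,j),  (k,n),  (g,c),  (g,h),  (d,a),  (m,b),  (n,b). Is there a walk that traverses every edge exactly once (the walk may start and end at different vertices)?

Degrees: a:4, b:4, c:2, d:6, e:4, f:2, g:6, h:4, i:2, j:6, k:6, l:2, m:2, n:2
Odd-degree vertices: none (0 total).
The non-isolated vertices are connected and exactly 0 have odd degree, so an Eulerian trail exists.

Yes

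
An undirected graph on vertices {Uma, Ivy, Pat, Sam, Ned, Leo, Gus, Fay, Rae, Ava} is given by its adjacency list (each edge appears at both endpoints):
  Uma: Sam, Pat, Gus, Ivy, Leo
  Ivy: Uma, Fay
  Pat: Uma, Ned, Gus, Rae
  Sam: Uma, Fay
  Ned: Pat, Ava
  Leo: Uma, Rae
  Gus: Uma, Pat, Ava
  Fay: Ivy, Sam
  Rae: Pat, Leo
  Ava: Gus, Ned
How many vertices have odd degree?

Degrees: Uma:5, Ivy:2, Pat:4, Sam:2, Ned:2, Leo:2, Gus:3, Fay:2, Rae:2, Ava:2
Odd-degree vertices: Uma, Gus.

2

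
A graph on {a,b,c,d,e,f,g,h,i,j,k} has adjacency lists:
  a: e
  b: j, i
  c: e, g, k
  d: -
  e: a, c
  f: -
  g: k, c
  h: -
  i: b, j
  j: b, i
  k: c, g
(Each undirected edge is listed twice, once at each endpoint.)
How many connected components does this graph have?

Component: {d}
Component: {f}
Component: {h}
Component: {b, i, j}
Component: {a, c, e, g, k}

5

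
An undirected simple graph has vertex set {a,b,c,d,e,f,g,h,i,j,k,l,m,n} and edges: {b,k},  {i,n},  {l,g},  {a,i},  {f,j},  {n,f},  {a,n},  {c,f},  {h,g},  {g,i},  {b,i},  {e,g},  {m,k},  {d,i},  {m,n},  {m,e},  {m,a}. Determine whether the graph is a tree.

No

The graph has 14 vertices and 17 edges.
Connected but with 17 > 13 edges, so it has a cycle and is not a tree.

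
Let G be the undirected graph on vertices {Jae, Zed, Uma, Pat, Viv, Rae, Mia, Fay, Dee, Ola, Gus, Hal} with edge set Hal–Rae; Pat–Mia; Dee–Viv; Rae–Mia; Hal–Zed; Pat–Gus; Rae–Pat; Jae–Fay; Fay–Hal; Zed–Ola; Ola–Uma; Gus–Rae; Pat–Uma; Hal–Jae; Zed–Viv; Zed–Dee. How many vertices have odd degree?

Degrees: Jae:2, Zed:4, Uma:2, Pat:4, Viv:2, Rae:4, Mia:2, Fay:2, Dee:2, Ola:2, Gus:2, Hal:4
Odd-degree vertices: none.

0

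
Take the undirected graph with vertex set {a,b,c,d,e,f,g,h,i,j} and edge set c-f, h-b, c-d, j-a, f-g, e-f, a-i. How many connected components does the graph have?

3

Component: {b, h}
Component: {a, i, j}
Component: {c, d, e, f, g}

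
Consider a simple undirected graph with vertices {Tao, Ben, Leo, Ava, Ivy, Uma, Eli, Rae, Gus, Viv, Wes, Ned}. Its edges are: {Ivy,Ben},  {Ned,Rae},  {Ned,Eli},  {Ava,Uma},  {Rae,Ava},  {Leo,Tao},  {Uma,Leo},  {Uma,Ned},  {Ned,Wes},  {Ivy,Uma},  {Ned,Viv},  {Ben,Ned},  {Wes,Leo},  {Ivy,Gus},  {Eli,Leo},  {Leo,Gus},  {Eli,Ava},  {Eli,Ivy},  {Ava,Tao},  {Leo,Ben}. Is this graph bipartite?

Yes

Color {Leo, Ava, Ivy, Ned} black and {Tao, Ben, Uma, Eli, Rae, Gus, Viv, Wes} white. No edge joins two same-colored vertices, so the graph is bipartite.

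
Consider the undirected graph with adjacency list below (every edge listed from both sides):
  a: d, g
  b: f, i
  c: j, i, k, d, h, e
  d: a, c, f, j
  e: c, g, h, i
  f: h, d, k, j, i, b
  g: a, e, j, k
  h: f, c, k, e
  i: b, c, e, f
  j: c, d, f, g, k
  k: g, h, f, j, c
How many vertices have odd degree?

2

Degrees: a:2, b:2, c:6, d:4, e:4, f:6, g:4, h:4, i:4, j:5, k:5
Odd-degree vertices: j, k.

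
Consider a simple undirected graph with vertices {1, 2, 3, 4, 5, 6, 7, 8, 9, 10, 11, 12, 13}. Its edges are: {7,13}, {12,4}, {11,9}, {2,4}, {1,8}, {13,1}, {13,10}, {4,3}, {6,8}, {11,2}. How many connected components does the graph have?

Component: {5}
Component: {1, 6, 7, 8, 10, 13}
Component: {2, 3, 4, 9, 11, 12}

3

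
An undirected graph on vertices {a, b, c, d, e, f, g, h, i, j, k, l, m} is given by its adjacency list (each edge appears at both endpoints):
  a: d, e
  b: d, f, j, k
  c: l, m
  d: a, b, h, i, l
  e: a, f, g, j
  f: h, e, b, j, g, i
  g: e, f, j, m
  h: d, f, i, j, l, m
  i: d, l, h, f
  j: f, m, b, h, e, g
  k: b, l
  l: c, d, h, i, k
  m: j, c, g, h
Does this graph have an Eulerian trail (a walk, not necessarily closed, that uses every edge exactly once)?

Degrees: a:2, b:4, c:2, d:5, e:4, f:6, g:4, h:6, i:4, j:6, k:2, l:5, m:4
Odd-degree vertices: d, l (2 total).
The non-isolated vertices are connected and exactly 2 have odd degree, so an Eulerian trail exists (from d to l).

Yes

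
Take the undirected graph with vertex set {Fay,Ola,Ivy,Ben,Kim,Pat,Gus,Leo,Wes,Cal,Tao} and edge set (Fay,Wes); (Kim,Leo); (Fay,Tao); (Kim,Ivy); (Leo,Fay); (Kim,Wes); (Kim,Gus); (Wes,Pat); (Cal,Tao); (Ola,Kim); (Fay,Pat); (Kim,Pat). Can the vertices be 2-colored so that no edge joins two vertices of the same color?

The cycle Wes-Pat-Fay-Wes has length 3, which is odd, so the graph is not bipartite.

No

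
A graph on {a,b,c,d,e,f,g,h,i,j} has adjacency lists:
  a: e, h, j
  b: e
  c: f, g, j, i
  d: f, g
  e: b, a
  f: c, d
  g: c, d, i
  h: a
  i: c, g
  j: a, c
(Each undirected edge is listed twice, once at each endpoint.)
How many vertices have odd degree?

Degrees: a:3, b:1, c:4, d:2, e:2, f:2, g:3, h:1, i:2, j:2
Odd-degree vertices: a, b, g, h.

4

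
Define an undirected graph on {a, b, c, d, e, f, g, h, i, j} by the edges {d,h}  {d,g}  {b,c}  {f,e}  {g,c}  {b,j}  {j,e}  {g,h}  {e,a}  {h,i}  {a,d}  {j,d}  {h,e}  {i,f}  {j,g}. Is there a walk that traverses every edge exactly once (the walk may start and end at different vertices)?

Yes

Degrees: a:2, b:2, c:2, d:4, e:4, f:2, g:4, h:4, i:2, j:4
Odd-degree vertices: none (0 total).
The non-isolated vertices are connected and exactly 0 have odd degree, so an Eulerian trail exists.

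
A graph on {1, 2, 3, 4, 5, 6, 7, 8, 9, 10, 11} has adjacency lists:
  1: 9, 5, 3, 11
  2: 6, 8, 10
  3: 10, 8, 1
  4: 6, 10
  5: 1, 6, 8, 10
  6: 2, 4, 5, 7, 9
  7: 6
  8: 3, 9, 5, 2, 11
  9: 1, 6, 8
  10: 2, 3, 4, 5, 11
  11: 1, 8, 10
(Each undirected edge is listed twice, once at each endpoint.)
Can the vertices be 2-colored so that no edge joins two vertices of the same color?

Yes

Partition the vertices as {2, 3, 4, 5, 7, 9, 11} vs {1, 6, 8, 10}. Each listed edge has one endpoint in each part, so the graph is bipartite.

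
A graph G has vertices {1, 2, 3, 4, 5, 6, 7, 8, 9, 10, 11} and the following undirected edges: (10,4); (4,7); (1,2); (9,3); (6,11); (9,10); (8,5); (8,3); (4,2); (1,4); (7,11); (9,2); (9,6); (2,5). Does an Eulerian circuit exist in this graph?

Degrees: 1:2, 2:4, 3:2, 4:4, 5:2, 6:2, 7:2, 8:2, 9:4, 10:2, 11:2
All degrees are even and the non-isolated vertices are connected — an Eulerian circuit exists.

Yes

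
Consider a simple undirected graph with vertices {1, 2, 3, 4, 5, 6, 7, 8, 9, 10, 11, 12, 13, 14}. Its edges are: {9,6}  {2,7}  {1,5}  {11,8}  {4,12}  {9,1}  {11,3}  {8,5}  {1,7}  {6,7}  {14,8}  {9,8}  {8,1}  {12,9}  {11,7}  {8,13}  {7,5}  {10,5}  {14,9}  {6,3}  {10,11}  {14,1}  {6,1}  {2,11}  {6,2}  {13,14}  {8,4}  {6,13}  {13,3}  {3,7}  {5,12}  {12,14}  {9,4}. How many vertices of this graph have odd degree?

6

Degrees: 1:6, 2:3, 3:4, 4:3, 5:5, 6:6, 7:6, 8:7, 9:6, 10:2, 11:5, 12:4, 13:4, 14:5
Odd-degree vertices: 2, 4, 5, 8, 11, 14.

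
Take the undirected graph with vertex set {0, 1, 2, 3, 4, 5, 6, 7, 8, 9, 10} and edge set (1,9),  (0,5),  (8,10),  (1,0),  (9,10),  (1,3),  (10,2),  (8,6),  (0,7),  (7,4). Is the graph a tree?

Yes

|V| = 11, |E| = 10.
It is connected with exactly 10 edges, hence acyclic — it is a tree.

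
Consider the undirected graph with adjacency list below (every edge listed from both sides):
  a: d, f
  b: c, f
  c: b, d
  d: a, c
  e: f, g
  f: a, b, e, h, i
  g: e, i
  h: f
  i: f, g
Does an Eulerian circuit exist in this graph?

Degrees: a:2, b:2, c:2, d:2, e:2, f:5, g:2, h:1, i:2
Vertices with odd degree: f, h. An Eulerian circuit requires all degrees even.

No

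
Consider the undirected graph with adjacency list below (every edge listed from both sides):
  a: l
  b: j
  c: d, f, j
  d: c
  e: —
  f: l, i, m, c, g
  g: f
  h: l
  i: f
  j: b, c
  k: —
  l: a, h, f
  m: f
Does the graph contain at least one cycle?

No

The graph has 13 vertices, 10 edges, and 3 connected components.
A forest on 13 vertices with 3 components has exactly 10 edges, which matches — so no cycle.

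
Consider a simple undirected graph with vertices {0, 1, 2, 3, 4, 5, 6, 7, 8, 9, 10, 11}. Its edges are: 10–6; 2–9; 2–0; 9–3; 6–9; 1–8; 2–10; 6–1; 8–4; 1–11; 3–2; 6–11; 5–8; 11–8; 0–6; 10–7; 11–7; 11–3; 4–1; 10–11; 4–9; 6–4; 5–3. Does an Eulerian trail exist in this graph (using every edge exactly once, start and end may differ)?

Degrees: 0:2, 1:4, 2:4, 3:4, 4:4, 5:2, 6:6, 7:2, 8:4, 9:4, 10:4, 11:6
Odd-degree vertices: none (0 total).
The non-isolated vertices are connected and exactly 0 have odd degree, so an Eulerian trail exists.

Yes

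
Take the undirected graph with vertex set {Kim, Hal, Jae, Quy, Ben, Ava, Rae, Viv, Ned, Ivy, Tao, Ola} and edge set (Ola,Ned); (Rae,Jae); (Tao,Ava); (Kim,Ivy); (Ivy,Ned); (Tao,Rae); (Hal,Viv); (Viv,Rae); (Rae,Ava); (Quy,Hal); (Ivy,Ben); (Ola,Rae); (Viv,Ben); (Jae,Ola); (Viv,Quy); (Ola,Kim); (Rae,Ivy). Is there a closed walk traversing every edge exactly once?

Yes

Degrees: Kim:2, Hal:2, Jae:2, Quy:2, Ben:2, Ava:2, Rae:6, Viv:4, Ned:2, Ivy:4, Tao:2, Ola:4
Every vertex has even degree and the edges form a single connected piece, so an Eulerian circuit exists.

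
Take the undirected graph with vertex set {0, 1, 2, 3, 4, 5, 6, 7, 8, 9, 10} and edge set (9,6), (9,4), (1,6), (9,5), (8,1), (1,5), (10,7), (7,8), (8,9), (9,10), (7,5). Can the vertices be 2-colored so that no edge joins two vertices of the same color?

Partition the vertices as {0, 2, 3, 4, 5, 6, 8, 10} vs {1, 7, 9}. Each listed edge has one endpoint in each part, so the graph is bipartite.

Yes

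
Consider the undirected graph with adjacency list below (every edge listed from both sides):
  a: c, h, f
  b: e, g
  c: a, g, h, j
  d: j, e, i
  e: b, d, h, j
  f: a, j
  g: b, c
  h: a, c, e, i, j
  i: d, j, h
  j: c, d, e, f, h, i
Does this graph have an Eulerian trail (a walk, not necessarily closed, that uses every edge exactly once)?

Degrees: a:3, b:2, c:4, d:3, e:4, f:2, g:2, h:5, i:3, j:6
Odd-degree vertices: a, d, h, i (4 total).
An Eulerian trail requires 0 or 2 odd-degree vertices; here there are 4.

No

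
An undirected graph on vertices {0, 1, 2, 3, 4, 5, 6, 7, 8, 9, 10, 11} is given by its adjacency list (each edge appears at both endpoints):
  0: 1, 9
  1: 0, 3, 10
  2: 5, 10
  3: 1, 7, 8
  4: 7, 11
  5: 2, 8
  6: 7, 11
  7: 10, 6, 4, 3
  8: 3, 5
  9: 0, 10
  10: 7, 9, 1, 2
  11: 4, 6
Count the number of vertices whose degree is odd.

Degrees: 0:2, 1:3, 2:2, 3:3, 4:2, 5:2, 6:2, 7:4, 8:2, 9:2, 10:4, 11:2
Odd-degree vertices: 1, 3.

2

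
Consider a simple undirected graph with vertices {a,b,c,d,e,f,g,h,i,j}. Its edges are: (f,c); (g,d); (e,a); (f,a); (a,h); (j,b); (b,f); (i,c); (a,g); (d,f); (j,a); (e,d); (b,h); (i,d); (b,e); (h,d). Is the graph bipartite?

Yes

A valid 2-coloring puts {e, f, g, h, i, j} on one side and {a, b, c, d} on the other; every edge crosses between the two sides.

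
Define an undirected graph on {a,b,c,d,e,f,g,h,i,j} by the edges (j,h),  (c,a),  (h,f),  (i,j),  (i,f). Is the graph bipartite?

Yes

Partition the vertices as {b, c, d, e, g, h, i} vs {a, f, j}. Each listed edge has one endpoint in each part, so the graph is bipartite.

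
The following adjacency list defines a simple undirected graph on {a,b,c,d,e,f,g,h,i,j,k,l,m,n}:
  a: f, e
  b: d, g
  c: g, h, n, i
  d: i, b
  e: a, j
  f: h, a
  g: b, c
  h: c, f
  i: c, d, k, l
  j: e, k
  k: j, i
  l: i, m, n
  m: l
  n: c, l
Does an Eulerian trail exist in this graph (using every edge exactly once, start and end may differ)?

Yes

Degrees: a:2, b:2, c:4, d:2, e:2, f:2, g:2, h:2, i:4, j:2, k:2, l:3, m:1, n:2
Odd-degree vertices: l, m (2 total).
The non-isolated vertices are connected and exactly 2 have odd degree, so an Eulerian trail exists (from l to m).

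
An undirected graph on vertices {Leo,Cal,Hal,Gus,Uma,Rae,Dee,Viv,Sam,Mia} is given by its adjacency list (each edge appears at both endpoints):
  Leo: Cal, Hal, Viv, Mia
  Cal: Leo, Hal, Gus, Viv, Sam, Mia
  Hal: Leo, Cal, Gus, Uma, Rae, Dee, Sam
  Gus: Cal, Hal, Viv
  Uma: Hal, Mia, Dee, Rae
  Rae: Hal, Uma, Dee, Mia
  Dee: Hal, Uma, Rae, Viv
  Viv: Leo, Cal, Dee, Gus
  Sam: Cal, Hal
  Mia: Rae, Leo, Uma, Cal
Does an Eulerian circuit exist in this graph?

Degrees: Leo:4, Cal:6, Hal:7, Gus:3, Uma:4, Rae:4, Dee:4, Viv:4, Sam:2, Mia:4
Hal, Gus have odd degree; an Eulerian circuit needs every degree to be even, so none exists.

No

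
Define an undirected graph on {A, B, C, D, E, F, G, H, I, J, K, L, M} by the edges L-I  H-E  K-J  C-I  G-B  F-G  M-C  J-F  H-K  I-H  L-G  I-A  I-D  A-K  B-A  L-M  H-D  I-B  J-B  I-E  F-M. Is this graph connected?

Yes

Starting from A and exploring outward reaches every vertex (A, I, B, K, E, L, H, C, D, J, G, M, F); the graph is connected.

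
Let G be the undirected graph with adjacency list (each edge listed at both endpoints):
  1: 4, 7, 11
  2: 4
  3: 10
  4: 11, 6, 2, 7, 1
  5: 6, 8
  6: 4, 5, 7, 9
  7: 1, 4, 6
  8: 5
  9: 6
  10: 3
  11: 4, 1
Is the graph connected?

No

Component: {3, 10}
Component: {1, 2, 4, 5, 6, 7, 8, 9, 11}
No edge joins these 2 groups, so the graph is disconnected.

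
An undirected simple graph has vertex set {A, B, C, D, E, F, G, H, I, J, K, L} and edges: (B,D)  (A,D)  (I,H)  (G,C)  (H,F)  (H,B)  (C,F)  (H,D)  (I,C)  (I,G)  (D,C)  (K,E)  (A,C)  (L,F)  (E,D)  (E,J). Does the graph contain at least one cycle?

The graph has 12 vertices, 16 edges, and 1 connected component.
Since 16 > 12 - 1, a cycle must exist; for instance D-B-H-F-C-D.

Yes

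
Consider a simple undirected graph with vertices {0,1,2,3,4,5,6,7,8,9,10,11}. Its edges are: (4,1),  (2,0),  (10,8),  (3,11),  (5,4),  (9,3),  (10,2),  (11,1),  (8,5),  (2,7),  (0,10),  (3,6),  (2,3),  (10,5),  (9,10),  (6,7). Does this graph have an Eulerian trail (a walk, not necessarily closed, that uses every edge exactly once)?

Yes

Degrees: 0:2, 1:2, 2:4, 3:4, 4:2, 5:3, 6:2, 7:2, 8:2, 9:2, 10:5, 11:2
Odd-degree vertices: 5, 10 (2 total).
The non-isolated vertices are connected and exactly 2 have odd degree, so an Eulerian trail exists (from 5 to 10).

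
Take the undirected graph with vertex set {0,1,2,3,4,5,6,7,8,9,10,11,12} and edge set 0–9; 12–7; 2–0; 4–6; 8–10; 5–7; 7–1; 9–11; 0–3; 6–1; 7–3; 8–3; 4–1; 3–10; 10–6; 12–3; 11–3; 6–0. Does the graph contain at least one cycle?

Yes

|V| = 13, |E| = 18, number of components = 1.
One cycle is 3-10-8-3.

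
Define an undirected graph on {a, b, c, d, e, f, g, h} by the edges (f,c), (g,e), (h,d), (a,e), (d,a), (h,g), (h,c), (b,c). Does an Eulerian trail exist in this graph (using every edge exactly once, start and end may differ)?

Degrees: a:2, b:1, c:3, d:2, e:2, f:1, g:2, h:3
Odd-degree vertices: b, c, f, h (4 total).
An Eulerian trail requires 0 or 2 odd-degree vertices; here there are 4.

No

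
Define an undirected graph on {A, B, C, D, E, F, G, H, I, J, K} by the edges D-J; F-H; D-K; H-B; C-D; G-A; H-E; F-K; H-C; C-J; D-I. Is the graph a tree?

No

|V| = 11, |E| = 11.
It splits into 2 components, so it cannot be a tree.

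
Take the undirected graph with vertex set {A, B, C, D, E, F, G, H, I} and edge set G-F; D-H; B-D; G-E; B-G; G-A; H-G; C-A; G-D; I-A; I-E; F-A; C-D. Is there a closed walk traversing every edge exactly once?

Degrees: A:4, B:2, C:2, D:4, E:2, F:2, G:6, H:2, I:2
All degrees are even and the non-isolated vertices are connected — an Eulerian circuit exists.

Yes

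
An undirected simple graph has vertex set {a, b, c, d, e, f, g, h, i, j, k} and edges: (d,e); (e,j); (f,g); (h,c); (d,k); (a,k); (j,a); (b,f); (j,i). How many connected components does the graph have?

Component: {c, h}
Component: {b, f, g}
Component: {a, d, e, i, j, k}

3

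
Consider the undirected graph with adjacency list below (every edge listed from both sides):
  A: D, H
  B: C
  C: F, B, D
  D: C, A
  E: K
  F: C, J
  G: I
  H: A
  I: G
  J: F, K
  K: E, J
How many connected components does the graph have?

Component: {G, I}
Component: {A, B, C, D, E, F, H, J, K}

2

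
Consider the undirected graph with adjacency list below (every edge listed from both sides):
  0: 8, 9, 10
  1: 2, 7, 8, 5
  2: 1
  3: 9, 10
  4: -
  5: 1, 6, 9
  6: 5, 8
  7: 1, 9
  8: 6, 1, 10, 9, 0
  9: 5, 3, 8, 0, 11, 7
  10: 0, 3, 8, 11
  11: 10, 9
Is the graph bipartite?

No

The cycle 8-0-9-8 has length 3, which is odd, so the graph is not bipartite.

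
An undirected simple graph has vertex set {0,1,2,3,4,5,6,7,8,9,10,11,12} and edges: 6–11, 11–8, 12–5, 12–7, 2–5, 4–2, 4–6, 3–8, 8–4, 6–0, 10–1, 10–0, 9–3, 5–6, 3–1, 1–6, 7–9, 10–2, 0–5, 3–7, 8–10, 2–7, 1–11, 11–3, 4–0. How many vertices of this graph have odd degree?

2

Degrees: 0:4, 1:4, 2:4, 3:5, 4:4, 5:4, 6:5, 7:4, 8:4, 9:2, 10:4, 11:4, 12:2
Odd-degree vertices: 3, 6.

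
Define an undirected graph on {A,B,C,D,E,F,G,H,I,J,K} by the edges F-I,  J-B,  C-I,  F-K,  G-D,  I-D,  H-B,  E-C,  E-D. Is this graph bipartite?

Yes

Color {A, E, G, H, I, J, K} black and {B, C, D, F} white. No edge joins two same-colored vertices, so the graph is bipartite.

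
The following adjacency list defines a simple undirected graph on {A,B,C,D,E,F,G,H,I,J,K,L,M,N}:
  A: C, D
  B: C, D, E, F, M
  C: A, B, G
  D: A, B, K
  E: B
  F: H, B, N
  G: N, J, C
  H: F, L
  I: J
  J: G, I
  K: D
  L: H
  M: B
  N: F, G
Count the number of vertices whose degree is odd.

10

Degrees: A:2, B:5, C:3, D:3, E:1, F:3, G:3, H:2, I:1, J:2, K:1, L:1, M:1, N:2
Odd-degree vertices: B, C, D, E, F, G, I, K, L, M.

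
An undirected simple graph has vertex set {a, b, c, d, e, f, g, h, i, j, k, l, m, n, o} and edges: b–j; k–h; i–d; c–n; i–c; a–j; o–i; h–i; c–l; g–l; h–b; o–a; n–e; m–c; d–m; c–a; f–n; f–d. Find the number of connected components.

1

Component: {a, b, c, d, e, f, g, h, i, j, k, l, m, n, o}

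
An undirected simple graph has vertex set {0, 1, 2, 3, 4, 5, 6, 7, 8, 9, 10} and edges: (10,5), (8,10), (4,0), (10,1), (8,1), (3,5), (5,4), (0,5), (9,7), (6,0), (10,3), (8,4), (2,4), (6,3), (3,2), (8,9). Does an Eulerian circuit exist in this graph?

Degrees: 0:3, 1:2, 2:2, 3:4, 4:4, 5:4, 6:2, 7:1, 8:4, 9:2, 10:4
0, 7 have odd degree; an Eulerian circuit needs every degree to be even, so none exists.

No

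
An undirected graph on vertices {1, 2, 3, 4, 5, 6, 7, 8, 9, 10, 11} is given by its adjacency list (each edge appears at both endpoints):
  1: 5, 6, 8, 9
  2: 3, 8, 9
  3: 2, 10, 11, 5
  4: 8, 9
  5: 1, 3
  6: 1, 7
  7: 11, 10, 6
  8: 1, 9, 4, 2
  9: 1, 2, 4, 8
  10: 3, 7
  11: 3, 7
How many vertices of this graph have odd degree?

Degrees: 1:4, 2:3, 3:4, 4:2, 5:2, 6:2, 7:3, 8:4, 9:4, 10:2, 11:2
Odd-degree vertices: 2, 7.

2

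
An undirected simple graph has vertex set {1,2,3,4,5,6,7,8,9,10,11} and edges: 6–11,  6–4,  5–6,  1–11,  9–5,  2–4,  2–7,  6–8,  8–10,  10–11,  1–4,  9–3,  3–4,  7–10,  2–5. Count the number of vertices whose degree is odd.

4

Degrees: 1:2, 2:3, 3:2, 4:4, 5:3, 6:4, 7:2, 8:2, 9:2, 10:3, 11:3
Odd-degree vertices: 2, 5, 10, 11.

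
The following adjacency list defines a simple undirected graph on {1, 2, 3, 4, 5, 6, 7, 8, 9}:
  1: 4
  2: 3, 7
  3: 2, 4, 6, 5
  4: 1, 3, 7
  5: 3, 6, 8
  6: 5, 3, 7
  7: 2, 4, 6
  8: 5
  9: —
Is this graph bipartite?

3-6-5-3 is an odd cycle (length 3), and a bipartite graph can contain only even cycles.

No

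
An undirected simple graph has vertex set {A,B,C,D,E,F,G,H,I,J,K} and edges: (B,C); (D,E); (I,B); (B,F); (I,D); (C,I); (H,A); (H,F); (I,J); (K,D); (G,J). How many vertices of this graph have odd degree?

Degrees: A:1, B:3, C:2, D:3, E:1, F:2, G:1, H:2, I:4, J:2, K:1
Odd-degree vertices: A, B, D, E, G, K.

6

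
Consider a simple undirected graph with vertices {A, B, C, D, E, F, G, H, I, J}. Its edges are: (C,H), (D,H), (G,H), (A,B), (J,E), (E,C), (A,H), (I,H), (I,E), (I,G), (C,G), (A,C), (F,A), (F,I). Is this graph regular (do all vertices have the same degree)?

Degrees: A:4, B:1, C:4, D:1, E:3, F:2, G:3, H:5, I:4, J:1
Degrees are not all equal (e.g. deg(B)=1 but deg(H)=5); not regular.

No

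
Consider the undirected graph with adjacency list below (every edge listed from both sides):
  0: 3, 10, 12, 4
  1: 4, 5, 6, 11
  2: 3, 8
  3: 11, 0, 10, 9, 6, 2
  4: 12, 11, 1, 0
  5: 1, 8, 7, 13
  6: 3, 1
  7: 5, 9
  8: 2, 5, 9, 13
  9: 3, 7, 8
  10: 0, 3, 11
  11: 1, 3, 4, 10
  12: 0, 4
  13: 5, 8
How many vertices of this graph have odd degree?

Degrees: 0:4, 1:4, 2:2, 3:6, 4:4, 5:4, 6:2, 7:2, 8:4, 9:3, 10:3, 11:4, 12:2, 13:2
Odd-degree vertices: 9, 10.

2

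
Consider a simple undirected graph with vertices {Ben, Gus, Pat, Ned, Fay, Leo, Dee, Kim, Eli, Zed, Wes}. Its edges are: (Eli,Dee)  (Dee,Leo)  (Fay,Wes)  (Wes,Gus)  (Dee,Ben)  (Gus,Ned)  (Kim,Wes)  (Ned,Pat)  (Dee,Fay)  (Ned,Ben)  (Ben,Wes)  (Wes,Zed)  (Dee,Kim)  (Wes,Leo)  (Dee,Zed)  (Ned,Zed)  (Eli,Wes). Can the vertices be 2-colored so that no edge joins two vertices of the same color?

Partition the vertices as {Ned, Dee, Wes} vs {Ben, Gus, Pat, Fay, Leo, Kim, Eli, Zed}. Each listed edge has one endpoint in each part, so the graph is bipartite.

Yes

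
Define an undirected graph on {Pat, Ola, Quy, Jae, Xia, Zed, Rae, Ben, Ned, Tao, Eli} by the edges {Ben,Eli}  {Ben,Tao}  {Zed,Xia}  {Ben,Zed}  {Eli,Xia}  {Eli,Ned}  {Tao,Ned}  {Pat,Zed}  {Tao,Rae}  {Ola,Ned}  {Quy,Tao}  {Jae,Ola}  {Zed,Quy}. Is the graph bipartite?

A valid 2-coloring puts {Ola, Zed, Tao, Eli} on one side and {Pat, Quy, Jae, Xia, Rae, Ben, Ned} on the other; every edge crosses between the two sides.

Yes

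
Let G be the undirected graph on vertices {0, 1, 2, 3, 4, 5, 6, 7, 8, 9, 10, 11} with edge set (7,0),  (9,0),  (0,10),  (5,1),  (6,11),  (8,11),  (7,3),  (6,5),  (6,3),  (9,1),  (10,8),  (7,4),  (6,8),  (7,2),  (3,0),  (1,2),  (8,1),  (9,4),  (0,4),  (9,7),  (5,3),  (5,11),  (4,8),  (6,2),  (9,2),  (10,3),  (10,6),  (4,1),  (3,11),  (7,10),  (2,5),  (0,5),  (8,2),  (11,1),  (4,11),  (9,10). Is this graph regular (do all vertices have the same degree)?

Yes

Degrees: 0:6, 1:6, 2:6, 3:6, 4:6, 5:6, 6:6, 7:6, 8:6, 9:6, 10:6, 11:6
Every vertex has degree 6, so the graph is 6-regular.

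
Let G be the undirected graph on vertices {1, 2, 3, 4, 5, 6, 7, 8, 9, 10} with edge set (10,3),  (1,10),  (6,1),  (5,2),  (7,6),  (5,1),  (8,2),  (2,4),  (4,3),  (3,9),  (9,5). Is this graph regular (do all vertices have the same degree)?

Degrees: 1:3, 2:3, 3:3, 4:2, 5:3, 6:2, 7:1, 8:1, 9:2, 10:2
Degrees are not all equal (e.g. deg(7)=1 but deg(1)=3); not regular.

No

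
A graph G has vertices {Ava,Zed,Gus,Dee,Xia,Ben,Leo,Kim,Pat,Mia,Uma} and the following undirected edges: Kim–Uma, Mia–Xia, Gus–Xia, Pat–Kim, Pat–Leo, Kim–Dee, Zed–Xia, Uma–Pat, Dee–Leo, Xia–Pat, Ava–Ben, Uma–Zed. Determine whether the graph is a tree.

No

|V| = 11, |E| = 12.
It is not connected, so it is not a tree.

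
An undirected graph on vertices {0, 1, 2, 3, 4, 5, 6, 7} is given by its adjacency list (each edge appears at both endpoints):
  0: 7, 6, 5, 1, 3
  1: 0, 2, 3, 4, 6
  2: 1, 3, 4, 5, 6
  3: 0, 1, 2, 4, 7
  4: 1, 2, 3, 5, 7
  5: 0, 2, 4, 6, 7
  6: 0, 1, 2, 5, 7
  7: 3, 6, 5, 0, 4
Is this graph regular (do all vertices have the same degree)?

Yes

Degrees: 0:5, 1:5, 2:5, 3:5, 4:5, 5:5, 6:5, 7:5
All degrees equal 5; the graph is regular.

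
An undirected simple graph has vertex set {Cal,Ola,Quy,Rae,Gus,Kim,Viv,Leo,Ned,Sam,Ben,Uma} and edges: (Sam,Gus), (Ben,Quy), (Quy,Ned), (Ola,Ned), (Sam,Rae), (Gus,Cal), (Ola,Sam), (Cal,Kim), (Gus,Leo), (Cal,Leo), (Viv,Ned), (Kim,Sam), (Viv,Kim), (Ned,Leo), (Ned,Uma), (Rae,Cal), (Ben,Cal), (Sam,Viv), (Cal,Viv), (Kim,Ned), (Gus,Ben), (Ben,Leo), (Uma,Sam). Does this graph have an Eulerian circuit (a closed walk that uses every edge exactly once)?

Yes

Degrees: Cal:6, Ola:2, Quy:2, Rae:2, Gus:4, Kim:4, Viv:4, Leo:4, Ned:6, Sam:6, Ben:4, Uma:2
All degrees are even and the non-isolated vertices are connected — an Eulerian circuit exists.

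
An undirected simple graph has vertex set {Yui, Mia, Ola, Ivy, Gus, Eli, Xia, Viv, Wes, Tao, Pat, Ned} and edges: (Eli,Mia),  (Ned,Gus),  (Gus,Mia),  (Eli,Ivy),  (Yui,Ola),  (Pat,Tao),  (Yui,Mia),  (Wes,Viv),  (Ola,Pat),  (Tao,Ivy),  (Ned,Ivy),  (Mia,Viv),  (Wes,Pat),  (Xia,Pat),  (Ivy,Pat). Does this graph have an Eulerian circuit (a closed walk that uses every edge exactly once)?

Degrees: Yui:2, Mia:4, Ola:2, Ivy:4, Gus:2, Eli:2, Xia:1, Viv:2, Wes:2, Tao:2, Pat:5, Ned:2
Xia, Pat have odd degree; an Eulerian circuit needs every degree to be even, so none exists.

No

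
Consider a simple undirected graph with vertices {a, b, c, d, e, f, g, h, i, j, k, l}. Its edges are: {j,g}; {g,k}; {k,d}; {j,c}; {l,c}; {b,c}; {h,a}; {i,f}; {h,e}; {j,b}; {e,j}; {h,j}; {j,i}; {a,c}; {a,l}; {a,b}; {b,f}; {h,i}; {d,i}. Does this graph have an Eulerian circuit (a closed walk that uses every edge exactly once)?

Yes

Degrees: a:4, b:4, c:4, d:2, e:2, f:2, g:2, h:4, i:4, j:6, k:2, l:2
All degrees are even and the non-isolated vertices are connected — an Eulerian circuit exists.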